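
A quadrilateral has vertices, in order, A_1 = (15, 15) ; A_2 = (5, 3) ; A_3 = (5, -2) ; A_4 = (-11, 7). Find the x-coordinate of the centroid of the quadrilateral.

251/117

Apply the surveyor's formula. First the cross-terms c_i = x_i·y_{i+1} − x_{i+1}·y_i:
  -30, -25, 13, -270  ⇒  2A = -312, A = -156.
Then Σ (x_i + x_{i+1})·c_i = -2008, so x̄ = -2008 / (6·(-156)) = 251/117.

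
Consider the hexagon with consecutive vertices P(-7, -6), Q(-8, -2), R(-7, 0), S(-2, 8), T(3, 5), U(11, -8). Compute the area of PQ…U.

169.5

Σ = (-34) + (-14) + (-56) + (-34) + (-79) + (-122) = -339
Area = |Σ|/2 = 169.5.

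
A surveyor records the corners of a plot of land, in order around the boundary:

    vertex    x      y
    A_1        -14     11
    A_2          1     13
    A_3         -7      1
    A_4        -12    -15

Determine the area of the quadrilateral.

Apply the shoelace formula: 2A = Σ (x_i·y_{i+1} − x_{i+1}·y_i), indices taken mod 4.
A_1→A_2: (-14)(13) − (1)(11) = -193
A_2→A_3: (1)(1) − (-7)(13) = 92
A_3→A_4: (-7)(-15) − (-12)(1) = 117
A_4→A_1: (-12)(11) − (-14)(-15) = -342
Σ = -326
Area = |Σ|/2 = 163.

163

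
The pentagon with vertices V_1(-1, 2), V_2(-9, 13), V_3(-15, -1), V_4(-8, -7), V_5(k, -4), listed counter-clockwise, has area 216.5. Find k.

Write out the shoelace sum; only the two edges meeting at V_5 involve k:
2·Area = [((-8)·(-4) − k·(-7)) + (k·2 − (-1)·(-4))] + 306
       = 9·k + 334 = 433
⇒ k = 11.

11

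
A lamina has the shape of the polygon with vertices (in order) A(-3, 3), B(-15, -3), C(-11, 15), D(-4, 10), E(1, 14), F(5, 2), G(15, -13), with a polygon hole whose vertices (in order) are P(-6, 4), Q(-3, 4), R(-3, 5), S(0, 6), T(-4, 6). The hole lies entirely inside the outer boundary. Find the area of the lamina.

233

Outer boundary:
Apply the surveyor's formula: 2A = Σ (x_i·y_{i+1} − x_{i+1}·y_i), indices taken mod 7.
Cross-terms: 54, -258, -50, -66, -68, -95, 6  ⇒  Σ = -477
Area = |Σ|/2 = 238.5.
Hole:
Cross-terms: -12, -3, -18, 24, 20  ⇒  Σ = 11
Area = |Σ|/2 = 5.5.
Net area = 238.5 − 5.5 = 233.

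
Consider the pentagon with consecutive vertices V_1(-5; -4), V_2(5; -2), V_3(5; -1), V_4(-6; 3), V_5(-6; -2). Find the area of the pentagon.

44

Cross-terms: 30, 5, 9, 30, 14  ⇒  Σ = 88
Area = |Σ|/2 = 44.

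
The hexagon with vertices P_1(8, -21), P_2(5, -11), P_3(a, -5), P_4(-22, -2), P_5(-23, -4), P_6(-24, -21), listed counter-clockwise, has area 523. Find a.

The doubled signed area Σ (x_i y_{i+1} − x_{i+1} y_i) is linear in a.
With a=0 it equals 983; the coefficient of a is 9 (from the two edges through P_3).
So 9·a + 983 = 2·523 = 1046 ⇒ a = 7.

7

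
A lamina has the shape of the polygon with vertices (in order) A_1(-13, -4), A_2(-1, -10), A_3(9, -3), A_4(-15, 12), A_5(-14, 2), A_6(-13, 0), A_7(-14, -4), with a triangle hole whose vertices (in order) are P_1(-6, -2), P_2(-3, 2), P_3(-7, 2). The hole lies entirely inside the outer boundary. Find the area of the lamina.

Outer boundary:
Cross-terms: 126, 93, 63, 138, 26, 52, 4  ⇒  Σ = 502
Area = |Σ|/2 = 251.
Hole:
Apply Gauss's area formula: 2A = Σ (x_i·y_{i+1} − x_{i+1}·y_i), indices taken mod 3.
Σ = (-18) + (8) + (26) = 16
Area = |Σ|/2 = 8.
Net area = 251 − 8 = 243.

243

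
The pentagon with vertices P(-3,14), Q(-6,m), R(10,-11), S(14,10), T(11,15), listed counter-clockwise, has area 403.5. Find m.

-8

The doubled signed area Σ (x_i y_{i+1} − x_{i+1} y_i) is linear in m.
With m=0 it equals 703; the coefficient of m is -13 (from the two edges through Q).
So -13·m + 703 = 2·403.5 = 807 ⇒ m = -8.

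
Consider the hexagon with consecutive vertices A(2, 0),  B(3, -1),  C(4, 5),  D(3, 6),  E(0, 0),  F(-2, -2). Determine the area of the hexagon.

15

A→B: (2)(-1) − (3)(0) = -2
B→C: (3)(5) − (4)(-1) = 19
C→D: (4)(6) − (3)(5) = 9
D→E: (3)(0) − (0)(6) = 0
E→F: (0)(-2) − (-2)(0) = 0
F→A: (-2)(0) − (2)(-2) = 4
Σ = 30
Area = |Σ|/2 = 15.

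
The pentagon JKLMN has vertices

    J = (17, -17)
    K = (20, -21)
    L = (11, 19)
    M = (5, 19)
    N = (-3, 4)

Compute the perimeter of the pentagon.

98

|JK| = √((3)² + (-4)²) = √25 = 5
|KL| = √((-9)² + (40)²) = √1681 = 41
|LM| = √((-6)² + (0)²) = √36 = 6
|MN| = √((-8)² + (-15)²) = √289 = 17
|NJ| = √((20)² + (-21)²) = √841 = 29
Perimeter = 5 + 41 + 6 + 17 + 29 = 98.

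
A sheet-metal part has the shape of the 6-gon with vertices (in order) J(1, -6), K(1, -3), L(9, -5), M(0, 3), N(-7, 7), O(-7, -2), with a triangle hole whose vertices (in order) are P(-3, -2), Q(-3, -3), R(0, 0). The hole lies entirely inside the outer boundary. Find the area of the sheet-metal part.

Outer boundary:
Apply the shoelace (surveyor's) formula: 2A = Σ (x_i·y_{i+1} − x_{i+1}·y_i), indices taken mod 6.
Σ = (3) + (22) + (27) + (21) + (63) + (44) = 180
Area = |Σ|/2 = 90.
Hole:
P→Q: (-3)(-3) − (-3)(-2) = 3
Q→R: (-3)(0) − (0)(-3) = 0
R→P: (0)(-2) − (-3)(0) = 0
Σ = 3
Area = |Σ|/2 = 1.5.
Net area = 90 − 1.5 = 88.5.

88.5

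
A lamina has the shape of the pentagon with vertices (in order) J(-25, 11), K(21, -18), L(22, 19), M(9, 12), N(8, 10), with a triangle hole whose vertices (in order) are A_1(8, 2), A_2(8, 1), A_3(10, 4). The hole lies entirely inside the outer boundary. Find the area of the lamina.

718.5

Outer boundary:
Σ = (219) + (795) + (93) + (-6) + (338) = 1439
Area = |Σ|/2 = 719.5.
Hole:
Apply Gauss's area formula: 2A = Σ (x_i·y_{i+1} − x_{i+1}·y_i), indices taken mod 3.
Cross-terms: -8, 22, -12  ⇒  Σ = 2
Area = |Σ|/2 = 1.
Net area = 719.5 − 1 = 718.5.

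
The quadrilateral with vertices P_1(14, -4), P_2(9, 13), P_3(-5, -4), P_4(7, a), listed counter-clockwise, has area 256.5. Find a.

-14

Write out the shoelace sum; only the two edges meeting at P_4 involve a:
2·Area = [((-5)·a − 7·(-4)) + (7·(-4) − 14·a)] + 247
       = -19·a + 247 = 513
⇒ a = -14.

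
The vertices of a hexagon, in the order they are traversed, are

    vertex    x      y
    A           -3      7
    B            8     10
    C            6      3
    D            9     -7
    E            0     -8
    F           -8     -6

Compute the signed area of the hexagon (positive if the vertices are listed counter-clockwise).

A→B: (-3)(10) − (8)(7) = -86
B→C: (8)(3) − (6)(10) = -36
C→D: (6)(-7) − (9)(3) = -69
D→E: (9)(-8) − (0)(-7) = -72
E→F: (0)(-6) − (-8)(-8) = -64
F→A: (-8)(7) − (-3)(-6) = -74
Σ = -401
Signed area = Σ/2 = -200.5 (negative ⇒ clockwise traversal).

-200.5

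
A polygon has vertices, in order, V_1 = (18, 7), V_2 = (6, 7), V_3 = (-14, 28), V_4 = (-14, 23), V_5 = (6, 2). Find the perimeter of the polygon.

88

|V_1V_2| = √((-12)² + (0)²) = √144 = 12
|V_2V_3| = √((-20)² + (21)²) = √841 = 29
|V_3V_4| = √((0)² + (-5)²) = √25 = 5
|V_4V_5| = √((20)² + (-21)²) = √841 = 29
|V_5V_1| = √((12)² + (5)²) = √169 = 13
Perimeter = 12 + 29 + 5 + 29 + 13 = 88.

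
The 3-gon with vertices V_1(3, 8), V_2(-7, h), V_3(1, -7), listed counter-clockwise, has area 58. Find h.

The doubled signed area Σ (x_i y_{i+1} − x_{i+1} y_i) is linear in h.
With h=0 it equals 134; the coefficient of h is 2 (from the two edges through V_2).
So 2·h + 134 = 2·58 = 116 ⇒ h = -9.

-9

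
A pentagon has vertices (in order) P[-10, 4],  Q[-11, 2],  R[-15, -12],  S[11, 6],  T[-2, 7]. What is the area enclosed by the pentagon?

Apply the shoelace (surveyor's) formula: 2A = Σ (x_i·y_{i+1} − x_{i+1}·y_i), indices taken mod 5.
Σ = (24) + (162) + (42) + (89) + (62) = 379
Area = |Σ|/2 = 189.5.

189.5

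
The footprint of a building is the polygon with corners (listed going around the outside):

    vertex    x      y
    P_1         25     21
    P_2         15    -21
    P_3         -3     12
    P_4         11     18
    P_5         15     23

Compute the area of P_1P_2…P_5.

Σ = (-840) + (117) + (-186) + (-17) + (-260) = -1186
Area = |Σ|/2 = 593.

593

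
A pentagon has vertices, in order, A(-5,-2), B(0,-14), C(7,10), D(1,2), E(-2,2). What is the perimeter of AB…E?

|AB| = √((5)² + (-12)²) = √169 = 13
|BC| = √((7)² + (24)²) = √625 = 25
|CD| = √((-6)² + (-8)²) = √100 = 10
|DE| = √((-3)² + (0)²) = √9 = 3
|EA| = √((-3)² + (-4)²) = √25 = 5
Perimeter = 13 + 25 + 10 + 3 + 5 = 56.

56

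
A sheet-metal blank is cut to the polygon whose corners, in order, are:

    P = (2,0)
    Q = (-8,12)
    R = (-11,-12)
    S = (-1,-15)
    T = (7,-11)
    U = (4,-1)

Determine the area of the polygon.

Cross-terms: 24, 228, 153, 116, 37, 2  ⇒  Σ = 560
Area = |Σ|/2 = 280.

280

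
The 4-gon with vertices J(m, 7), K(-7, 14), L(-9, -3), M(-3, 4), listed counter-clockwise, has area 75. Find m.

The doubled signed area Σ (x_i y_{i+1} − x_{i+1} y_i) is linear in m.
With m=0 it equals 130; the coefficient of m is 10 (from the two edges through J).
So 10·m + 130 = 2·75 = 150 ⇒ m = 2.

2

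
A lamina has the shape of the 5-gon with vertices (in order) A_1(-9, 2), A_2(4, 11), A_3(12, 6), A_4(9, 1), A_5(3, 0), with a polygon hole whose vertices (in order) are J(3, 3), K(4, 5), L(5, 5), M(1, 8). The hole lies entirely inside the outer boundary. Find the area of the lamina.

Outer boundary:
Cross-terms: -107, -108, -42, -3, 6  ⇒  Σ = -254
Area = |Σ|/2 = 127.
Hole:
Apply Gauss's area formula: 2A = Σ (x_i·y_{i+1} − x_{i+1}·y_i), indices taken mod 4.
Σ = (3) + (-5) + (35) + (-21) = 12
Area = |Σ|/2 = 6.
Net area = 127 − 6 = 121.

121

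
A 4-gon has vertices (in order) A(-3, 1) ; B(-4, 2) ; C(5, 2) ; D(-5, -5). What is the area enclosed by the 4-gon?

27.5

Cross-terms: -2, -18, -15, -20  ⇒  Σ = -55
Area = |Σ|/2 = 27.5.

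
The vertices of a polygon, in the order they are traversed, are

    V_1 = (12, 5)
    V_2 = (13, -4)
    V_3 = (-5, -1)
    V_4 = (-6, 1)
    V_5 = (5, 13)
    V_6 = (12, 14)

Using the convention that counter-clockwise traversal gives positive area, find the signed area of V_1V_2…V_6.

-217

Apply the shoelace (surveyor's) formula: 2A = Σ (x_i·y_{i+1} − x_{i+1}·y_i), indices taken mod 6.
V_1→V_2: (12)(-4) − (13)(5) = -113
V_2→V_3: (13)(-1) − (-5)(-4) = -33
V_3→V_4: (-5)(1) − (-6)(-1) = -11
V_4→V_5: (-6)(13) − (5)(1) = -83
V_5→V_6: (5)(14) − (12)(13) = -86
V_6→V_1: (12)(5) − (12)(14) = -108
Σ = -434
Signed area = Σ/2 = -217 (negative ⇒ clockwise traversal).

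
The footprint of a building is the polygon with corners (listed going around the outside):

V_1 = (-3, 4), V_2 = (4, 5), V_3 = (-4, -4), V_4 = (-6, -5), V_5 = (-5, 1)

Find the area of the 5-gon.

Σ = (-31) + (4) + (-4) + (-31) + (-17) = -79
Area = |Σ|/2 = 39.5.

39.5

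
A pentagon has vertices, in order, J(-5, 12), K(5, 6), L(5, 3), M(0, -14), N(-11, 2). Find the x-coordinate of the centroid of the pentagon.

Apply the shoelace formula. First the cross-terms c_i = x_i·y_{i+1} − x_{i+1}·y_i:
  -90, -15, -70, -154, -122  ⇒  2A = -451, A = -225.5.
Then Σ (x_i + x_{i+1})·c_i = 3146, so x̄ = 3146 / (6·(-225.5)) = -286/123.

-286/123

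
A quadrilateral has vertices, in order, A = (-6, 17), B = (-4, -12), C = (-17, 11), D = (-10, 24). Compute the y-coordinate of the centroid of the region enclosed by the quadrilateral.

293/36

Apply the surveyor's formula. First the cross-terms c_i = x_i·y_{i+1} − x_{i+1}·y_i:
  140, -248, -298, -26  ⇒  2A = -432, A = -216.
Then Σ (y_i + y_{i+1})·c_i = -10548, so ȳ = -10548 / (6·(-216)) = 293/36.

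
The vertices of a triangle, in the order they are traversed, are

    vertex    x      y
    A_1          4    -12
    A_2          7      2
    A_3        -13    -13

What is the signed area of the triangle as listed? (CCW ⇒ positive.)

Σ = (92) + (-65) + (208) = 235
Signed area = Σ/2 = 117.5 (positive ⇒ counter-clockwise traversal).

117.5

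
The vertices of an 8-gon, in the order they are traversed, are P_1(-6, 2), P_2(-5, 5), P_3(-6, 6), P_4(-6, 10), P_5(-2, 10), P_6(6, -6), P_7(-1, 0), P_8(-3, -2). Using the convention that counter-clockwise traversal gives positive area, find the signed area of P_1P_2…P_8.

-77

Apply the shoelace formula: 2A = Σ (x_i·y_{i+1} − x_{i+1}·y_i), indices taken mod 8.
Σ = (-20) + (0) + (-24) + (-40) + (-48) + (-6) + (2) + (-18) = -154
Signed area = Σ/2 = -77 (negative ⇒ clockwise traversal).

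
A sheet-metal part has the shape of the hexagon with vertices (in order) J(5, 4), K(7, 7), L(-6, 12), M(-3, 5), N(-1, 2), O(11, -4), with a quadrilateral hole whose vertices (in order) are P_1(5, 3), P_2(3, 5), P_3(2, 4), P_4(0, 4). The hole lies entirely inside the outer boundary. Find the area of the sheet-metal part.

89

Outer boundary:
Apply Gauss's area formula: 2A = Σ (x_i·y_{i+1} − x_{i+1}·y_i), indices taken mod 6.
Cross-terms: 7, 126, 6, -1, -18, 64  ⇒  Σ = 184
Area = |Σ|/2 = 92.
Hole:
P_1→P_2: (5)(5) − (3)(3) = 16
P_2→P_3: (3)(4) − (2)(5) = 2
P_3→P_4: (2)(4) − (0)(4) = 8
P_4→P_1: (0)(3) − (5)(4) = -20
Σ = 6
Area = |Σ|/2 = 3.
Net area = 92 − 3 = 89.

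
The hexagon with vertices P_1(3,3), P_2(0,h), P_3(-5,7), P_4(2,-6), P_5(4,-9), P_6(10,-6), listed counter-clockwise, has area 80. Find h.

The doubled signed area Σ (x_i y_{i+1} − x_{i+1} y_i) is linear in h.
With h=0 it equals 136; the coefficient of h is 8 (from the two edges through P_2).
So 8·h + 136 = 2·80 = 160 ⇒ h = 3.

3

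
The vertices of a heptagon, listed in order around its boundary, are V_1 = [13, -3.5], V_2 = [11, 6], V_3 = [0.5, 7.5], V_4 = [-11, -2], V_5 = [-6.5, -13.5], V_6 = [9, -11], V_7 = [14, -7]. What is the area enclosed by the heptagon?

Apply Gauss's area formula: 2A = Σ (x_i·y_{i+1} − x_{i+1}·y_i), indices taken mod 7.
Σ = (116.5) + (79.5) + (81.5) + (135.5) + (193) + (91) + (42) = 739
Area = |Σ|/2 = 369.5.

369.5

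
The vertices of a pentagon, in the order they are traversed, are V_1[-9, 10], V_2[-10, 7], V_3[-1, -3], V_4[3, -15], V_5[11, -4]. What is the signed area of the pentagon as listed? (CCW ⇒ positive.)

162.5

Apply Gauss's area formula: 2A = Σ (x_i·y_{i+1} − x_{i+1}·y_i), indices taken mod 5.
Σ = (37) + (37) + (24) + (153) + (74) = 325
Signed area = Σ/2 = 162.5 (positive ⇒ counter-clockwise traversal).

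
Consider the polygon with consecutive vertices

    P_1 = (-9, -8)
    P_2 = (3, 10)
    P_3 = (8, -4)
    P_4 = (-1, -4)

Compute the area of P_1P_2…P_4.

Apply the surveyor's formula: 2A = Σ (x_i·y_{i+1} − x_{i+1}·y_i), indices taken mod 4.
Σ = (-66) + (-92) + (-36) + (-28) = -222
Area = |Σ|/2 = 111.

111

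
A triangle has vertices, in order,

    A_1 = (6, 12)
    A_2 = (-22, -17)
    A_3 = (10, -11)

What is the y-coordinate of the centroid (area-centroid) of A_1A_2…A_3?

Apply the surveyor's formula. First the cross-terms c_i = x_i·y_{i+1} − x_{i+1}·y_i:
  162, 412, 186  ⇒  2A = 760, A = 380.
Then Σ (y_i + y_{i+1})·c_i = -12160, so ȳ = -12160 / (6·380) = -16/3.

-16/3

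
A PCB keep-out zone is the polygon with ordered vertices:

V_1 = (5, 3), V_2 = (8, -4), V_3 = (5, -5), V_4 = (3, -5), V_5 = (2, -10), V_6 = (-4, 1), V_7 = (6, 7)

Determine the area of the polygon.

91.5

Apply the surveyor's formula: 2A = Σ (x_i·y_{i+1} − x_{i+1}·y_i), indices taken mod 7.
Σ = (-44) + (-20) + (-10) + (-20) + (-38) + (-34) + (-17) = -183
Area = |Σ|/2 = 91.5.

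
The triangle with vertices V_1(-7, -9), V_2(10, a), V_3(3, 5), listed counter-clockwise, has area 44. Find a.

Write out the shoelace sum; only the two edges meeting at V_2 involve a:
2·Area = [((-7)·a − 10·(-9)) + (10·5 − 3·a)] + 8
       = -10·a + 148 = 88
⇒ a = 6.

6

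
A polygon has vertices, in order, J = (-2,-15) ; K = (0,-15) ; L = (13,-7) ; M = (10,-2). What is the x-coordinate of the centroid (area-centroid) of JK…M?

Apply Gauss's area formula. First the cross-terms c_i = x_i·y_{i+1} − x_{i+1}·y_i:
  30, 195, 44, -154  ⇒  2A = 115, A = 57.5.
Then Σ (x_i + x_{i+1})·c_i = 2255, so x̄ = 2255 / (6·57.5) = 451/69.

451/69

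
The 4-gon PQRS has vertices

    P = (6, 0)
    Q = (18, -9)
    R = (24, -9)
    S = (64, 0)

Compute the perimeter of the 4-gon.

120

|PQ| = √((12)² + (-9)²) = √225 = 15
|QR| = √((6)² + (0)²) = √36 = 6
|RS| = √((40)² + (9)²) = √1681 = 41
|SP| = √((-58)² + (0)²) = √3364 = 58
Perimeter = 15 + 6 + 41 + 58 = 120.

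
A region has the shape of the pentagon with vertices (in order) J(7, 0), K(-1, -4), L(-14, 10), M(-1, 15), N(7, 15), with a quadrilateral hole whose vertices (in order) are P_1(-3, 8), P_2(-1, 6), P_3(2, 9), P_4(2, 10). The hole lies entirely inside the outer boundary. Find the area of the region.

Outer boundary:
Σ = (-28) + (-66) + (-200) + (-120) + (-105) = -519
Area = |Σ|/2 = 259.5.
Hole:
Apply the surveyor's formula: 2A = Σ (x_i·y_{i+1} − x_{i+1}·y_i), indices taken mod 4.
Σ = (-10) + (-21) + (2) + (46) = 17
Area = |Σ|/2 = 8.5.
Net area = 259.5 − 8.5 = 251.

251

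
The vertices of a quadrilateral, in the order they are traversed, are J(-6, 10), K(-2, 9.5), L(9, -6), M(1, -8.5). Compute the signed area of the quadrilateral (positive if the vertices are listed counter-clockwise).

-111

Apply Gauss's area formula: 2A = Σ (x_i·y_{i+1} − x_{i+1}·y_i), indices taken mod 4.
Cross-terms: -37, -73.5, -70.5, -41  ⇒  Σ = -222
Signed area = Σ/2 = -111 (negative ⇒ clockwise traversal).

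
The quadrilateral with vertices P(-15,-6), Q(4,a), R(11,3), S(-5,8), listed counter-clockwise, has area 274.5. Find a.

The doubled signed area Σ (x_i y_{i+1} − x_{i+1} y_i) is linear in a.
With a=0 it equals 289; the coefficient of a is -26 (from the two edges through Q).
So -26·a + 289 = 2·274.5 = 549 ⇒ a = -10.

-10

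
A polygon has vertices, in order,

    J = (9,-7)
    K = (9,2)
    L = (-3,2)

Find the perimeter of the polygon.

36

|JK| = √((0)² + (9)²) = √81 = 9
|KL| = √((-12)² + (0)²) = √144 = 12
|LJ| = √((12)² + (-9)²) = √225 = 15
Perimeter = 9 + 12 + 15 = 36.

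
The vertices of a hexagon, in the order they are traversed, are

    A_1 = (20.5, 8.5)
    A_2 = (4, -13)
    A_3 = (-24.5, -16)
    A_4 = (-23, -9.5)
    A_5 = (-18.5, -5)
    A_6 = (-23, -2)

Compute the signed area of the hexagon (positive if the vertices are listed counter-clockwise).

Apply Gauss's area formula: 2A = Σ (x_i·y_{i+1} − x_{i+1}·y_i), indices taken mod 6.
A_1→A_2: (20.5)(-13) − (4)(8.5) = -300.5
A_2→A_3: (4)(-16) − (-24.5)(-13) = -382.5
A_3→A_4: (-24.5)(-9.5) − (-23)(-16) = -135.25
A_4→A_5: (-23)(-5) − (-18.5)(-9.5) = -60.75
A_5→A_6: (-18.5)(-2) − (-23)(-5) = -78
A_6→A_1: (-23)(8.5) − (20.5)(-2) = -154.5
Σ = -1111.5
Signed area = Σ/2 = -555.75 (negative ⇒ clockwise traversal).

-555.75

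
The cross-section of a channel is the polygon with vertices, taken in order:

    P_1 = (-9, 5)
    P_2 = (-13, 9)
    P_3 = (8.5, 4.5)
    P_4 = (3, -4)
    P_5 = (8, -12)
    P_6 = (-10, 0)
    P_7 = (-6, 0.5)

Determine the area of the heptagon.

176.5

Apply the shoelace formula: 2A = Σ (x_i·y_{i+1} − x_{i+1}·y_i), indices taken mod 7.
Σ = (-16) + (-135) + (-47.5) + (-4) + (-120) + (-5) + (-25.5) = -353
Area = |Σ|/2 = 176.5.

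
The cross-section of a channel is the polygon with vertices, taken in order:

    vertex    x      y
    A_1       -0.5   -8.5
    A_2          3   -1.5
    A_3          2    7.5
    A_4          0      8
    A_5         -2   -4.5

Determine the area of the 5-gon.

Apply the surveyor's formula: 2A = Σ (x_i·y_{i+1} − x_{i+1}·y_i), indices taken mod 5.
A_1→A_2: (-0.5)(-1.5) − (3)(-8.5) = 26.25
A_2→A_3: (3)(7.5) − (2)(-1.5) = 25.5
A_3→A_4: (2)(8) − (0)(7.5) = 16
A_4→A_5: (0)(-4.5) − (-2)(8) = 16
A_5→A_1: (-2)(-8.5) − (-0.5)(-4.5) = 14.75
Σ = 98.5
Area = |Σ|/2 = 49.25.

49.25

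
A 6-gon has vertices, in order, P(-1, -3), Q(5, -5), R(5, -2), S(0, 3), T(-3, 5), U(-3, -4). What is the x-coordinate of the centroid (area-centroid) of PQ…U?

Apply the surveyor's formula. First the cross-terms c_i = x_i·y_{i+1} − x_{i+1}·y_i:
  20, 15, 15, 9, 27, 5  ⇒  2A = 91, A = 45.5.
Then Σ (x_i + x_{i+1})·c_i = 96, so x̄ = 96 / (6·45.5) = 32/91.

32/91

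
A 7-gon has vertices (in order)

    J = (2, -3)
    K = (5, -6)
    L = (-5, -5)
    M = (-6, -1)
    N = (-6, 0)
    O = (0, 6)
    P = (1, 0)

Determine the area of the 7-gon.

Σ = (3) + (-55) + (-25) + (-6) + (-36) + (-6) + (-3) = -128
Area = |Σ|/2 = 64.

64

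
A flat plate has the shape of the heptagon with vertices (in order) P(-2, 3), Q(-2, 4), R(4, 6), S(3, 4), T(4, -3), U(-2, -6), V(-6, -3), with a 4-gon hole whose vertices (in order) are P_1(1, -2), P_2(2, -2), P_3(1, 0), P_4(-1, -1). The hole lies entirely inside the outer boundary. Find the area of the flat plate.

67.5

Outer boundary:
Σ = (-2) + (-28) + (-2) + (-25) + (-30) + (-30) + (-24) = -141
Area = |Σ|/2 = 70.5.
Hole:
Apply the surveyor's formula: 2A = Σ (x_i·y_{i+1} − x_{i+1}·y_i), indices taken mod 4.
Σ = (2) + (2) + (-1) + (3) = 6
Area = |Σ|/2 = 3.
Net area = 70.5 − 3 = 67.5.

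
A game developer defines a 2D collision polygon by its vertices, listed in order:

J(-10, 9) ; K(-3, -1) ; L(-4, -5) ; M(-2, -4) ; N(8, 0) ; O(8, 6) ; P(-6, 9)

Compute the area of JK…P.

139

Apply Gauss's area formula: 2A = Σ (x_i·y_{i+1} − x_{i+1}·y_i), indices taken mod 7.
J→K: (-10)(-1) − (-3)(9) = 37
K→L: (-3)(-5) − (-4)(-1) = 11
L→M: (-4)(-4) − (-2)(-5) = 6
M→N: (-2)(0) − (8)(-4) = 32
N→O: (8)(6) − (8)(0) = 48
O→P: (8)(9) − (-6)(6) = 108
P→J: (-6)(9) − (-10)(9) = 36
Σ = 278
Area = |Σ|/2 = 139.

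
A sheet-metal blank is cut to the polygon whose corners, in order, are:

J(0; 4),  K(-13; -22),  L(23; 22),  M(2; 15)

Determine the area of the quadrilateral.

Apply the shoelace (surveyor's) formula: 2A = Σ (x_i·y_{i+1} − x_{i+1}·y_i), indices taken mod 4.
Σ = (52) + (220) + (301) + (8) = 581
Area = |Σ|/2 = 290.5.

290.5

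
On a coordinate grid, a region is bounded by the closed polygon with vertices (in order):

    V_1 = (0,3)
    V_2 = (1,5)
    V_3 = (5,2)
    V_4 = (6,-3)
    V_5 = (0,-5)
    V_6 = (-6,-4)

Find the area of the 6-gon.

65.5

Σ = (-3) + (-23) + (-27) + (-30) + (-30) + (-18) = -131
Area = |Σ|/2 = 65.5.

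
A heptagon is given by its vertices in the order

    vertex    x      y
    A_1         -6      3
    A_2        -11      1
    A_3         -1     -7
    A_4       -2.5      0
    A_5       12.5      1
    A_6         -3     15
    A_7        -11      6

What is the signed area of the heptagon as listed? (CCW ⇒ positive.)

Apply the surveyor's formula: 2A = Σ (x_i·y_{i+1} − x_{i+1}·y_i), indices taken mod 7.
Σ = (27) + (78) + (-17.5) + (-2.5) + (190.5) + (147) + (3) = 425.5
Signed area = Σ/2 = 212.75 (positive ⇒ counter-clockwise traversal).

212.75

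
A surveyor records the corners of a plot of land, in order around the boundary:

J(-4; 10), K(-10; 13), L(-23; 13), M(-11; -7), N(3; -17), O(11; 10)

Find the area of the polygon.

548

Apply the shoelace (surveyor's) formula: 2A = Σ (x_i·y_{i+1} − x_{i+1}·y_i), indices taken mod 6.
Cross-terms: 48, 169, 304, 208, 217, 150  ⇒  Σ = 1096
Area = |Σ|/2 = 548.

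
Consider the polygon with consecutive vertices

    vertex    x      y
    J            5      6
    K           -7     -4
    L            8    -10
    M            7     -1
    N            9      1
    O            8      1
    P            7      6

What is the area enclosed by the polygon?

128

Apply the shoelace formula: 2A = Σ (x_i·y_{i+1} − x_{i+1}·y_i), indices taken mod 7.
J→K: (5)(-4) − (-7)(6) = 22
K→L: (-7)(-10) − (8)(-4) = 102
L→M: (8)(-1) − (7)(-10) = 62
M→N: (7)(1) − (9)(-1) = 16
N→O: (9)(1) − (8)(1) = 1
O→P: (8)(6) − (7)(1) = 41
P→J: (7)(6) − (5)(6) = 12
Σ = 256
Area = |Σ|/2 = 128.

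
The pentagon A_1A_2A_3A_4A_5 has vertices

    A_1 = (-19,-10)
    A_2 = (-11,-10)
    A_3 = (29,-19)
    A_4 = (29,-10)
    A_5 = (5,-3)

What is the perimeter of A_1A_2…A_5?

|A_1A_2| = √((8)² + (0)²) = √64 = 8
|A_2A_3| = √((40)² + (-9)²) = √1681 = 41
|A_3A_4| = √((0)² + (9)²) = √81 = 9
|A_4A_5| = √((-24)² + (7)²) = √625 = 25
|A_5A_1| = √((-24)² + (-7)²) = √625 = 25
Perimeter = 8 + 41 + 9 + 25 + 25 = 108.

108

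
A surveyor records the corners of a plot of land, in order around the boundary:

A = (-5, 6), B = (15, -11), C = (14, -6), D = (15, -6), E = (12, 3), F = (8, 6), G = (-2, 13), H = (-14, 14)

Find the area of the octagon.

Apply Gauss's area formula: 2A = Σ (x_i·y_{i+1} − x_{i+1}·y_i), indices taken mod 8.
Σ = (-35) + (64) + (6) + (117) + (48) + (116) + (154) + (-14) = 456
Area = |Σ|/2 = 228.

228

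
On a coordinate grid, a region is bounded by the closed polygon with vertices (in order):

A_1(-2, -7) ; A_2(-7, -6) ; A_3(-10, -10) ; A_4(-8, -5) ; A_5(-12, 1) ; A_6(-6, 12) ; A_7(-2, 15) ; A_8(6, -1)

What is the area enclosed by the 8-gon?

Σ = (-37) + (10) + (-30) + (-68) + (-138) + (-66) + (-88) + (-44) = -461
Area = |Σ|/2 = 230.5.

230.5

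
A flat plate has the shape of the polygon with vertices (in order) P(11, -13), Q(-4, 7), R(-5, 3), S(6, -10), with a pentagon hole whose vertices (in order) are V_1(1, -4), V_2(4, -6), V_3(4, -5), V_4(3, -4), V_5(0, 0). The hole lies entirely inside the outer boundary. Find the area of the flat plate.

Outer boundary:
Apply Gauss's area formula: 2A = Σ (x_i·y_{i+1} − x_{i+1}·y_i), indices taken mod 4.
Σ = (25) + (23) + (32) + (32) = 112
Area = |Σ|/2 = 56.
Hole:
Apply the shoelace formula: 2A = Σ (x_i·y_{i+1} − x_{i+1}·y_i), indices taken mod 5.
Σ = (10) + (4) + (-1) + (0) + (0) = 13
Area = |Σ|/2 = 6.5.
Net area = 56 − 6.5 = 49.5.

49.5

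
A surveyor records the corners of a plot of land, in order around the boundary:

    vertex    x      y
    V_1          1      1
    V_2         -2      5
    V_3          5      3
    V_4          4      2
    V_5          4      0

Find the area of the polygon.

Apply the shoelace formula: 2A = Σ (x_i·y_{i+1} − x_{i+1}·y_i), indices taken mod 5.
Σ = (7) + (-31) + (-2) + (-8) + (4) = -30
Area = |Σ|/2 = 15.

15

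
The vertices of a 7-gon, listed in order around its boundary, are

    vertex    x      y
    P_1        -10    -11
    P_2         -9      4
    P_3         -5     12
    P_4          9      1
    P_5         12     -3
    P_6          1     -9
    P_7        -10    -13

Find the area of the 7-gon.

303.5

Apply the shoelace (surveyor's) formula: 2A = Σ (x_i·y_{i+1} − x_{i+1}·y_i), indices taken mod 7.
Cross-terms: -139, -88, -113, -39, -105, -103, -20  ⇒  Σ = -607
Area = |Σ|/2 = 303.5.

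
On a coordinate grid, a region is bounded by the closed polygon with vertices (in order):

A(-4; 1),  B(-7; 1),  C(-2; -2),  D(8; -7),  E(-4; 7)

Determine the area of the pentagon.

50.5

Cross-terms: 3, 16, 30, 28, 24  ⇒  Σ = 101
Area = |Σ|/2 = 50.5.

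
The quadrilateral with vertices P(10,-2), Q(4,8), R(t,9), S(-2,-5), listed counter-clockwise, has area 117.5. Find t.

-3

Write out the shoelace sum; only the two edges meeting at R involve t:
2·Area = [(4·9 − t·8) + (t·(-5) − (-2)·9)] + 142
       = -13·t + 196 = 235
⇒ t = -3.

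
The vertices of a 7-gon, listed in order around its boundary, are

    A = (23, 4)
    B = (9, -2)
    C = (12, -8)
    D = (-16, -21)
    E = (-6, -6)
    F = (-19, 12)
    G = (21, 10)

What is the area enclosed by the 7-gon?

Apply the surveyor's formula: 2A = Σ (x_i·y_{i+1} − x_{i+1}·y_i), indices taken mod 7.
A→B: (23)(-2) − (9)(4) = -82
B→C: (9)(-8) − (12)(-2) = -48
C→D: (12)(-21) − (-16)(-8) = -380
D→E: (-16)(-6) − (-6)(-21) = -30
E→F: (-6)(12) − (-19)(-6) = -186
F→G: (-19)(10) − (21)(12) = -442
G→A: (21)(4) − (23)(10) = -146
Σ = -1314
Area = |Σ|/2 = 657.

657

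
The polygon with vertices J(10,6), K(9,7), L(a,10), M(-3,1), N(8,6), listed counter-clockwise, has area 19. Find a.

The doubled signed area Σ (x_i y_{i+1} − x_{i+1} y_i) is linear in a.
With a=0 it equals 98; the coefficient of a is -6 (from the two edges through L).
So -6·a + 98 = 2·19 = 38 ⇒ a = 10.

10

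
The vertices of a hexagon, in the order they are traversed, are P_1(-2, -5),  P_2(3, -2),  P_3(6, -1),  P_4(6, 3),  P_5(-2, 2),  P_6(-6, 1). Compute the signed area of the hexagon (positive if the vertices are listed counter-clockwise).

56

Apply the shoelace formula: 2A = Σ (x_i·y_{i+1} − x_{i+1}·y_i), indices taken mod 6.
Σ = (19) + (9) + (24) + (18) + (10) + (32) = 112
Signed area = Σ/2 = 56 (positive ⇒ counter-clockwise traversal).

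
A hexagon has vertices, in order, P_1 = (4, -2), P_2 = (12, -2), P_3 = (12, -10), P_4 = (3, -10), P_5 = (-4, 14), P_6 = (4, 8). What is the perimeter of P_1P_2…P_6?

|P_1P_2| = √((8)² + (0)²) = √64 = 8
|P_2P_3| = √((0)² + (-8)²) = √64 = 8
|P_3P_4| = √((-9)² + (0)²) = √81 = 9
|P_4P_5| = √((-7)² + (24)²) = √625 = 25
|P_5P_6| = √((8)² + (-6)²) = √100 = 10
|P_6P_1| = √((0)² + (-10)²) = √100 = 10
Perimeter = 8 + 8 + 9 + 25 + 10 + 10 = 70.

70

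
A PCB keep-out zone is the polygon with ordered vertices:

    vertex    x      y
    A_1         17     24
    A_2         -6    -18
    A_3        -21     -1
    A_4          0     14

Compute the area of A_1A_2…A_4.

A_1→A_2: (17)(-18) − (-6)(24) = -162
A_2→A_3: (-6)(-1) − (-21)(-18) = -372
A_3→A_4: (-21)(14) − (0)(-1) = -294
A_4→A_1: (0)(24) − (17)(14) = -238
Σ = -1066
Area = |Σ|/2 = 533.

533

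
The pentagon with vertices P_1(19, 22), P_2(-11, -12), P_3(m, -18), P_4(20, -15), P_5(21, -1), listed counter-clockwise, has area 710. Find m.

-24

Write out the shoelace sum; only the two edges meeting at P_3 involve m:
2·Area = [((-11)·(-18) − m·(-12)) + (m·(-15) − 20·(-18))] + 790
       = -3·m + 1348 = 1420
⇒ m = -24.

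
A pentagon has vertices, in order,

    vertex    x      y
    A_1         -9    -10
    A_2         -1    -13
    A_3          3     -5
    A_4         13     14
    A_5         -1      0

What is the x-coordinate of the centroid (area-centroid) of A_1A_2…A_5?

Apply the shoelace (surveyor's) formula. First the cross-terms c_i = x_i·y_{i+1} − x_{i+1}·y_i:
  107, 44, 107, 14, 10  ⇒  2A = 282, A = 141.
Then Σ (x_i + x_{i+1})·c_i = 798, so x̄ = 798 / (6·141) = 133/141.

133/141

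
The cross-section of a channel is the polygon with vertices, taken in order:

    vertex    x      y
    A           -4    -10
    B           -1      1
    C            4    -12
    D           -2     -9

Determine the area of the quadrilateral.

41

Apply the surveyor's formula: 2A = Σ (x_i·y_{i+1} − x_{i+1}·y_i), indices taken mod 4.
Σ = (-14) + (8) + (-60) + (-16) = -82
Area = |Σ|/2 = 41.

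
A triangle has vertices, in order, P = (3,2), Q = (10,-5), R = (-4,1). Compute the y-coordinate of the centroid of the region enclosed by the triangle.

Apply the shoelace formula. First the cross-terms c_i = x_i·y_{i+1} − x_{i+1}·y_i:
  -35, -10, -11  ⇒  2A = -56, A = -28.
Then Σ (y_i + y_{i+1})·c_i = 112, so ȳ = 112 / (6·(-28)) = -2/3.

-2/3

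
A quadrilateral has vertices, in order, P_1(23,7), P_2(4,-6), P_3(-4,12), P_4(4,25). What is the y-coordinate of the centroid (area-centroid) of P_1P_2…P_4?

Apply the shoelace formula. First the cross-terms c_i = x_i·y_{i+1} − x_{i+1}·y_i:
  -166, 24, -148, -547  ⇒  2A = -837, A = -418.5.
Then Σ (y_i + y_{i+1})·c_i = -23002, so ȳ = -23002 / (6·(-418.5)) = 742/81.

742/81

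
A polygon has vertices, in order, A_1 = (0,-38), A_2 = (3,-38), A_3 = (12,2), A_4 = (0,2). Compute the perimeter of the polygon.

96

|A_1A_2| = √((3)² + (0)²) = √9 = 3
|A_2A_3| = √((9)² + (40)²) = √1681 = 41
|A_3A_4| = √((-12)² + (0)²) = √144 = 12
|A_4A_1| = √((0)² + (-40)²) = √1600 = 40
Perimeter = 3 + 41 + 12 + 40 = 96.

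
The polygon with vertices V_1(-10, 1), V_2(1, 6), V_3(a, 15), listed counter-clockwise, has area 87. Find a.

The doubled signed area Σ (x_i y_{i+1} − x_{i+1} y_i) is linear in a.
With a=0 it equals 104; the coefficient of a is -5 (from the two edges through V_3).
So -5·a + 104 = 2·87 = 174 ⇒ a = -14.

-14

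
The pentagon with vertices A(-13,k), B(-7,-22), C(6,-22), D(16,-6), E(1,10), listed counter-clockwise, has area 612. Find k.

5

The doubled signed area Σ (x_i y_{i+1} − x_{i+1} y_i) is linear in k.
With k=0 it equals 1184; the coefficient of k is 8 (from the two edges through A).
So 8·k + 1184 = 2·612 = 1224 ⇒ k = 5.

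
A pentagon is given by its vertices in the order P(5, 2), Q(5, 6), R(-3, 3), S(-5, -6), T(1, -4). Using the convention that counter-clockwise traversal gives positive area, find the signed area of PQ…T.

67

Σ = (20) + (33) + (33) + (26) + (22) = 134
Signed area = Σ/2 = 67 (positive ⇒ counter-clockwise traversal).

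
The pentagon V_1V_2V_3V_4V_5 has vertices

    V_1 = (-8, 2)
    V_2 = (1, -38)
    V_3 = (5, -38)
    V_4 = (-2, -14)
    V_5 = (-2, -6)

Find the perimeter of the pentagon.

88

|V_1V_2| = √((9)² + (-40)²) = √1681 = 41
|V_2V_3| = √((4)² + (0)²) = √16 = 4
|V_3V_4| = √((-7)² + (24)²) = √625 = 25
|V_4V_5| = √((0)² + (8)²) = √64 = 8
|V_5V_1| = √((-6)² + (8)²) = √100 = 10
Perimeter = 41 + 4 + 25 + 8 + 10 = 88.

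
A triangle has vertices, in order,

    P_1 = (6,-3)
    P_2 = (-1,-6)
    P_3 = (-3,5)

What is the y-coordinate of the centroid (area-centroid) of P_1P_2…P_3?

-4/3

Apply the surveyor's formula. First the cross-terms c_i = x_i·y_{i+1} − x_{i+1}·y_i:
  -39, -23, -21  ⇒  2A = -83, A = -41.5.
Then Σ (y_i + y_{i+1})·c_i = 332, so ȳ = 332 / (6·(-41.5)) = -4/3.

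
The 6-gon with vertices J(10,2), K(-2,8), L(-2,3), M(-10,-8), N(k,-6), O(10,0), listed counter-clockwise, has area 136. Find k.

-1

The doubled signed area Σ (x_i y_{i+1} − x_{i+1} y_i) is linear in k.
With k=0 it equals 280; the coefficient of k is 8 (from the two edges through N).
So 8·k + 280 = 2·136 = 272 ⇒ k = -1.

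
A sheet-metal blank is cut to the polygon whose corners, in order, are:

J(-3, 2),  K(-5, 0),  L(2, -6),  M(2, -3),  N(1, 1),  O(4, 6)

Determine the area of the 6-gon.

39.5

Apply Gauss's area formula: 2A = Σ (x_i·y_{i+1} − x_{i+1}·y_i), indices taken mod 6.
Σ = (10) + (30) + (6) + (5) + (2) + (26) = 79
Area = |Σ|/2 = 39.5.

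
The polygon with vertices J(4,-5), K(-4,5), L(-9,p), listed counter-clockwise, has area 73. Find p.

-7

The doubled signed area Σ (x_i y_{i+1} − x_{i+1} y_i) is linear in p.
With p=0 it equals 90; the coefficient of p is -8 (from the two edges through L).
So -8·p + 90 = 2·73 = 146 ⇒ p = -7.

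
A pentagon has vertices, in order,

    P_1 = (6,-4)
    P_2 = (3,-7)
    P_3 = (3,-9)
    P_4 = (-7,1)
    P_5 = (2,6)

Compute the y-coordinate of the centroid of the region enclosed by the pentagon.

Apply Gauss's area formula. First the cross-terms c_i = x_i·y_{i+1} − x_{i+1}·y_i:
  -30, -6, -60, -44, -44  ⇒  2A = -184, A = -92.
Then Σ (y_i + y_{i+1})·c_i = 510, so ȳ = 510 / (6·(-92)) = -85/92.

-85/92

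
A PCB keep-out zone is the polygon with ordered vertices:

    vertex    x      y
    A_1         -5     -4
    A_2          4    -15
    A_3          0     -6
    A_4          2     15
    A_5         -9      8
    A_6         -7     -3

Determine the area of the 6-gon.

Apply the surveyor's formula: 2A = Σ (x_i·y_{i+1} − x_{i+1}·y_i), indices taken mod 6.
Σ = (91) + (-24) + (12) + (151) + (83) + (13) = 326
Area = |Σ|/2 = 163.

163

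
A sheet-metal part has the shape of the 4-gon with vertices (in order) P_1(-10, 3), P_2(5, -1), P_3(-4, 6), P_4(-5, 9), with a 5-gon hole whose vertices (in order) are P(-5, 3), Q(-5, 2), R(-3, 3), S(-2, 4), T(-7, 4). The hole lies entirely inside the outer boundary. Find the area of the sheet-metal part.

40.5

Outer boundary:
Apply the surveyor's formula: 2A = Σ (x_i·y_{i+1} − x_{i+1}·y_i), indices taken mod 4.
Σ = (-5) + (26) + (-6) + (75) = 90
Area = |Σ|/2 = 45.
Hole:
Σ = (5) + (-9) + (-6) + (20) + (-1) = 9
Area = |Σ|/2 = 4.5.
Net area = 45 − 4.5 = 40.5.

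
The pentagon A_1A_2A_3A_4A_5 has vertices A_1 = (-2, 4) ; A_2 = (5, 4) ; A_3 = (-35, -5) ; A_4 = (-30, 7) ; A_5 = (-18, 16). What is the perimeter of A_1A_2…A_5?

96

|A_1A_2| = √((7)² + (0)²) = √49 = 7
|A_2A_3| = √((-40)² + (-9)²) = √1681 = 41
|A_3A_4| = √((5)² + (12)²) = √169 = 13
|A_4A_5| = √((12)² + (9)²) = √225 = 15
|A_5A_1| = √((16)² + (-12)²) = √400 = 20
Perimeter = 7 + 41 + 13 + 15 + 20 = 96.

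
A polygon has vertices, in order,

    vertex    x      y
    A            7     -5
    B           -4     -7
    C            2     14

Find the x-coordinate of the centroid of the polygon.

Apply Gauss's area formula. First the cross-terms c_i = x_i·y_{i+1} − x_{i+1}·y_i:
  -69, -42, -108  ⇒  2A = -219, A = -109.5.
Then Σ (x_i + x_{i+1})·c_i = -1095, so x̄ = -1095 / (6·(-109.5)) = 5/3.

5/3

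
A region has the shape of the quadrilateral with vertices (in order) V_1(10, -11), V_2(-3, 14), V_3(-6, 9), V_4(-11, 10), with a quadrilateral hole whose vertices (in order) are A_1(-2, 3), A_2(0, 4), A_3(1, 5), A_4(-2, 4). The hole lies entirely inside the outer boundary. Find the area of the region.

110

Outer boundary:
Σ = (107) + (57) + (39) + (21) = 224
Area = |Σ|/2 = 112.
Hole:
Σ = (-8) + (-4) + (14) + (2) = 4
Area = |Σ|/2 = 2.
Net area = 112 − 2 = 110.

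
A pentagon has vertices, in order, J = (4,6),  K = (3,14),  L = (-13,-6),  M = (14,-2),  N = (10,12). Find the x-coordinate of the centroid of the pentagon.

427/192

Apply the shoelace (surveyor's) formula. First the cross-terms c_i = x_i·y_{i+1} − x_{i+1}·y_i:
  38, 164, 110, 188, 12  ⇒  2A = 512, A = 256.
Then Σ (x_i + x_{i+1})·c_i = 3416, so x̄ = 3416 / (6·256) = 427/192.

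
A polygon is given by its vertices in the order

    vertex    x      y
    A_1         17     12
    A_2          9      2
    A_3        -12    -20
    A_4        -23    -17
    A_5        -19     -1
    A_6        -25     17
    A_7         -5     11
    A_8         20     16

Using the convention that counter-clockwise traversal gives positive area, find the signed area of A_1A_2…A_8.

-828

Cross-terms: -74, -156, -256, -300, -348, -190, -300, -32  ⇒  Σ = -1656
Signed area = Σ/2 = -828 (negative ⇒ clockwise traversal).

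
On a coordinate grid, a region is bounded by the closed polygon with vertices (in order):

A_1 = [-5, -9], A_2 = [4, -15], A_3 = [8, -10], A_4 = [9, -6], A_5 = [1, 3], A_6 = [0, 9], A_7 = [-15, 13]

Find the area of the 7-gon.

Σ = (111) + (80) + (42) + (33) + (9) + (135) + (200) = 610
Area = |Σ|/2 = 305.

305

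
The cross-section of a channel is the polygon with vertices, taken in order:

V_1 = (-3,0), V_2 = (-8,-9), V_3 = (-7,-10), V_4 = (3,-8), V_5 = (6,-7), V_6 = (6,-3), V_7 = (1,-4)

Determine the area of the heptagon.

Σ = (27) + (17) + (86) + (27) + (24) + (-21) + (-12) = 148
Area = |Σ|/2 = 74.

74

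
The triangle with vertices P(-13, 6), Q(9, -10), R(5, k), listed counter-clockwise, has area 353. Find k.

Write out the shoelace sum; only the two edges meeting at R involve k:
2·Area = [(9·k − 5·(-10)) + (5·6 − (-13)·k)] + 76
       = 22·k + 156 = 706
⇒ k = 25.

25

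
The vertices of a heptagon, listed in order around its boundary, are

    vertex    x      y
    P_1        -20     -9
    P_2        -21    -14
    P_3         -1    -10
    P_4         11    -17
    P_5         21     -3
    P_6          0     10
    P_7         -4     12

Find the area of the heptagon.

632

Apply the shoelace (surveyor's) formula: 2A = Σ (x_i·y_{i+1} − x_{i+1}·y_i), indices taken mod 7.
Cross-terms: 91, 196, 127, 324, 210, 40, 276  ⇒  Σ = 1264
Area = |Σ|/2 = 632.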